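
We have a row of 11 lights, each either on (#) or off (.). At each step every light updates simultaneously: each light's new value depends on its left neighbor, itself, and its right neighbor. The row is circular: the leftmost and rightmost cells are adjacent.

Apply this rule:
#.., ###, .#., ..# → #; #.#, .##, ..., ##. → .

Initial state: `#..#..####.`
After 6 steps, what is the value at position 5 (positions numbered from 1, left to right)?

######.##..
.####....##
..##.#..#..
.#...#####.
###.#.###.#
##..#..#...
position 5 holds #

#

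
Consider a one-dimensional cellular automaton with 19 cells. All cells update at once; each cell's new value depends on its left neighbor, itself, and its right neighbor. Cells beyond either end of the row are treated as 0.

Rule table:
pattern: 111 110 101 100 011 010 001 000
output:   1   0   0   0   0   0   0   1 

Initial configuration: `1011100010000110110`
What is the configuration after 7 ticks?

0111111100000000001

0001001000110000000
1100000010000111111
0001111000110011110
1100110010000001100
0000000000111100001
1111111110011001100
0111111100000000001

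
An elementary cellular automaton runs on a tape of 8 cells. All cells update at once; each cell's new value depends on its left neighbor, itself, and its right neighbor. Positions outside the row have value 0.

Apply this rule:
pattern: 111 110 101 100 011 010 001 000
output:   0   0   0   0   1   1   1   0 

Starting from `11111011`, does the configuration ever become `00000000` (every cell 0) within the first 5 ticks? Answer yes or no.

tick 1: 10000010
tick 2: 10000110
tick 3: 10001100
tick 4: 10011000
tick 5: 10110000
tick 5 is 10110000, still not uniform 0

no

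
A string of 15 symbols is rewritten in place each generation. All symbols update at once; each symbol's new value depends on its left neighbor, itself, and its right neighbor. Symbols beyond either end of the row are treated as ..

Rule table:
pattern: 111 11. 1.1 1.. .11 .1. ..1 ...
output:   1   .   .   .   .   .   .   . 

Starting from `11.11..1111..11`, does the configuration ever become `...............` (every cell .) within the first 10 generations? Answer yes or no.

yes

........11.....
...............
all cells are . at generation 2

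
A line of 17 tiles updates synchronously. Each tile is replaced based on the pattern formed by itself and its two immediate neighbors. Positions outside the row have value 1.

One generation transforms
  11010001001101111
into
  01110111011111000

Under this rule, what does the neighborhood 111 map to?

0

At position 0 the neighborhood is 111; the next row has 0 there.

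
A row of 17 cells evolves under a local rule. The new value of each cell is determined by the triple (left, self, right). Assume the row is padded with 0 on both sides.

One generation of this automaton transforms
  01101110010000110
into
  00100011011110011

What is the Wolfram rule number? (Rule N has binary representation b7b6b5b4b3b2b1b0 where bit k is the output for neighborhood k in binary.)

85

position 5: 111 → 0  (bit 7 = 0)
position 2: 110 → 1  (bit 6 = 1)
position 3: 101 → 0  (bit 5 = 0)
position 7: 100 → 1  (bit 4 = 1)
position 1: 011 → 0  (bit 3 = 0)
position 9: 010 → 1  (bit 2 = 1)
position 0: 001 → 0  (bit 1 = 0)
position 11: 000 → 1  (bit 0 = 1)
bits b7..b0 = 01010101 = 85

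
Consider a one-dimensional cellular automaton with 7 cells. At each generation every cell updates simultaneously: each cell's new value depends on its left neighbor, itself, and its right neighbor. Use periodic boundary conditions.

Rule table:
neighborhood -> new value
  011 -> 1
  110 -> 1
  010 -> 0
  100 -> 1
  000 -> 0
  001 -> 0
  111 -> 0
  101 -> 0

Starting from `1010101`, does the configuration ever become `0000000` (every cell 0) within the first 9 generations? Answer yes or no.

1000001
1100001
0110001
0111000
0101100
0001110
0001011
1000011
1100010
generation 9 is 1100010, still not uniform 0

no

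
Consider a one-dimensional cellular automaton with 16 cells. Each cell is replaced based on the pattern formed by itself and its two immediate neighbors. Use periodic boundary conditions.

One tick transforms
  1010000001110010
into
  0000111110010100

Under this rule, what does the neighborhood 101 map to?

At position 1 the neighborhood is 101; the next row has 0 there.

0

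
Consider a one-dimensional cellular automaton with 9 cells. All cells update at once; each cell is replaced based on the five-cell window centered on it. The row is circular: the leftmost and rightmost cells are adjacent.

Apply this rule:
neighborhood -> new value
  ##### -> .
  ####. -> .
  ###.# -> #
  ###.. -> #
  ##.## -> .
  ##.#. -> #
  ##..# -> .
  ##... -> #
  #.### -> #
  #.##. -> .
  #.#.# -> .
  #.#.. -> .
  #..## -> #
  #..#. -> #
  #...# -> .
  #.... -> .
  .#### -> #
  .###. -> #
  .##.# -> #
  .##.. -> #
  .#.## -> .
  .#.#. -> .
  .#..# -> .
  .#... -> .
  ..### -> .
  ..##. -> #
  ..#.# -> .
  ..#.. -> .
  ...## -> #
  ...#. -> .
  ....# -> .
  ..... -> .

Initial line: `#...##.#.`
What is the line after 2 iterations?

...####..
..#.#.##.

..#.#.##.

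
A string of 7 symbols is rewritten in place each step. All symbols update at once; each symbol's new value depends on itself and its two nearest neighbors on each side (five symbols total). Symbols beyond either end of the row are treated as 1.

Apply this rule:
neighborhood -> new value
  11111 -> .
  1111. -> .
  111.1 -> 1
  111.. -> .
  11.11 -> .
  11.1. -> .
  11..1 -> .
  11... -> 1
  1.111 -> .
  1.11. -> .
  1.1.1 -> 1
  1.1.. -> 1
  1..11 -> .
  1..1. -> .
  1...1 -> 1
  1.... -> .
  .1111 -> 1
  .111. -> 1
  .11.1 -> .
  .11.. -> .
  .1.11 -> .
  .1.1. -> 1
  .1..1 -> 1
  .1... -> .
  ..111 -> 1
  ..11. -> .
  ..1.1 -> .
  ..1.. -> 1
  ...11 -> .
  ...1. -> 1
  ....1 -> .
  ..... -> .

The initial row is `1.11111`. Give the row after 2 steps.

step 1: 1..1...
step 2: ...1.1.

...1.1.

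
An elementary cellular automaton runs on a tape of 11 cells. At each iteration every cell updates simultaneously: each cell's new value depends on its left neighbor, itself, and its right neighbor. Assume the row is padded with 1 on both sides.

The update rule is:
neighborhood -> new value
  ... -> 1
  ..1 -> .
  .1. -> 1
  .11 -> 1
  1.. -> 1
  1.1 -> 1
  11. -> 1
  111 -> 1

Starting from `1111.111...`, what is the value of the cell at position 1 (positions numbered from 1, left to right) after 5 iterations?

1

1111111111.
11111111111
11111111111  (fixed point — unchanged through iteration 5)
position 1 holds 1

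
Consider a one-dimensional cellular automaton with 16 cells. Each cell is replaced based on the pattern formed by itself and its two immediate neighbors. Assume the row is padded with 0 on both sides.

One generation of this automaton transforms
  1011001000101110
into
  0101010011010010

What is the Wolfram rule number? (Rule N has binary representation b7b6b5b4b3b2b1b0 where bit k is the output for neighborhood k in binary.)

99

position 13: 111 → 0  (bit 7 = 0)
position 3: 110 → 1  (bit 6 = 1)
position 1: 101 → 1  (bit 5 = 1)
position 4: 100 → 0  (bit 4 = 0)
position 2: 011 → 0  (bit 3 = 0)
position 0: 010 → 0  (bit 2 = 0)
position 5: 001 → 1  (bit 1 = 1)
position 8: 000 → 1  (bit 0 = 1)
bits b7..b0 = 01100011 = 99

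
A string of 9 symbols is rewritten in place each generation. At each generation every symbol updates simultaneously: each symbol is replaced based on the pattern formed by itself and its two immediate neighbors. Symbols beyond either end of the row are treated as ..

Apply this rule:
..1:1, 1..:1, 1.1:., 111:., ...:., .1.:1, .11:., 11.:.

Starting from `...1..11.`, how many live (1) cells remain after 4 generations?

..1111..1
.1....111
111..1...
...1111..
count of 1: 4

4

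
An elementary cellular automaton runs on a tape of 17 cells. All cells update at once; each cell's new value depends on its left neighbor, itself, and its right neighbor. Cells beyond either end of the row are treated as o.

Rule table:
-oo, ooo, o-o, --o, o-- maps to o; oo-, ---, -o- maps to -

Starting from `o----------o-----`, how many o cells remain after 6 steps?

12

step 1: -o--------o-o---o
step 2: o-o------o-o-o-oo
step 3: -o-o----o-o-o-ooo
step 4: o-o-o--o-o-o-oooo
step 5: -o-o-oo-o-o-ooooo
step 6: o-o-oo-o-o-oooooo
count of o: 12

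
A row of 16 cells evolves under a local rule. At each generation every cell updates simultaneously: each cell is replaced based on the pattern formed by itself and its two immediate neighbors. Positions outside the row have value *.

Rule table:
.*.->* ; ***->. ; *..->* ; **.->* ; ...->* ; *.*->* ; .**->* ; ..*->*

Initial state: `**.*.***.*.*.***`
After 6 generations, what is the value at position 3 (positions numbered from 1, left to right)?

.*****.*******..
**...***.....***
.*****.*******..  (repeats generation 1; period 2)
generation 6: **...***.....***
position 3 holds .

.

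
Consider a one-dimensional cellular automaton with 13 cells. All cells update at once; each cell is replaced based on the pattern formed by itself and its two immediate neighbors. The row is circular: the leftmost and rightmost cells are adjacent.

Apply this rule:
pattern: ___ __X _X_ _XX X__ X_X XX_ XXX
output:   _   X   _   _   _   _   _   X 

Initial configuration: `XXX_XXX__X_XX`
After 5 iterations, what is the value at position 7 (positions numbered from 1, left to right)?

_

iteration 1: XX___X__X___X
iteration 2: X___X__X___X_
iteration 3: ___X__X___X__
iteration 4: __X__X___X___
iteration 5: _X__X___X____
position 7 holds _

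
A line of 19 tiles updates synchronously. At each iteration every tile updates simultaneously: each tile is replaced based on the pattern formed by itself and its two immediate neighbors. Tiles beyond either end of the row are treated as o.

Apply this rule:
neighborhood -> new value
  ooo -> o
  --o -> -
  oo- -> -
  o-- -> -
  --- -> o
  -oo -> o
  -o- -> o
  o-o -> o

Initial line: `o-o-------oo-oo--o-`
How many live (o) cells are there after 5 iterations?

-oo-ooooo-o-oo---oo
oo-ooooo-oooo--o-oo
o-ooooo-oooo---oooo
-ooooo-oooo--o-oooo
ooooo-oooo---oooooo
count of o: 15

15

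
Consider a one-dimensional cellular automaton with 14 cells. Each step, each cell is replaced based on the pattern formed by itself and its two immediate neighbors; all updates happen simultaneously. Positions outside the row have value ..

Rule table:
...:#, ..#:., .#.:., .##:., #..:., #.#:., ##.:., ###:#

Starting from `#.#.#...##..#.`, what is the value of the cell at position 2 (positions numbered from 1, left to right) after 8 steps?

.

step 1: ......#.......
step 2: #####...######
step 3: .###..#..####.
step 4: ..#.......##..
step 5: #...#####....#
step 6: ..#..###..##..
step 7: #.....#......#
step 8: ..###...####..
position 2 holds .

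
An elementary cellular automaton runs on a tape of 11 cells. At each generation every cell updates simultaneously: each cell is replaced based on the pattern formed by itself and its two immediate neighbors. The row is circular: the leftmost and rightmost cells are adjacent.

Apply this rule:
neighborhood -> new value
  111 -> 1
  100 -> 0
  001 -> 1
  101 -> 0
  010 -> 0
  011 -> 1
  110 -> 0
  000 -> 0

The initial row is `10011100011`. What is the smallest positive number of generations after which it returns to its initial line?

11

00111000111
01110001110
11100011100
11000111001
10001110011
00011100111
00111001110
01110011100
11100111000
11001110001
10011100011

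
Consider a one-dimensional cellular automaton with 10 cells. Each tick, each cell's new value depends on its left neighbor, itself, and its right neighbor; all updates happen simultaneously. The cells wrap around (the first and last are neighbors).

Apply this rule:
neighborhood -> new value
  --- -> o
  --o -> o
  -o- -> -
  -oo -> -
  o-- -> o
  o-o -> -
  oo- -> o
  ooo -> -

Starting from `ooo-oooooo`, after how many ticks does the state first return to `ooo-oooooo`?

20

tick 1: --o-------
tick 2: oo-ooooooo
tick 3: -o--------
tick 4: o-oooooooo
tick 5: o---------
tick 6: -ooooooooo
tick 7: ---------o
tick 8: ooooooooo-
tick 9: --------o-
tick 10: oooooooo-o
tick 11: -------o--
tick 12: ooooooo-oo
tick 13: ------o---
tick 14: oooooo-ooo
tick 15: -----o----
tick 16: ooooo-oooo
tick 17: ----o-----
tick 18: oooo-ooooo
tick 19: ---o------
tick 20: ooo-oooooo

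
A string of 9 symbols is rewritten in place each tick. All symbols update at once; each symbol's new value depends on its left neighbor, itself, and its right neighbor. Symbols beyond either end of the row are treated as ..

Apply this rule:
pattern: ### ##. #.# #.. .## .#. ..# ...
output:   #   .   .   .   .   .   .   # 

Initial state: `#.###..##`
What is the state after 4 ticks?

tick 1: ...#.....
tick 2: ##...####
tick 3: ...#..##.
tick 4: ##.......

##.......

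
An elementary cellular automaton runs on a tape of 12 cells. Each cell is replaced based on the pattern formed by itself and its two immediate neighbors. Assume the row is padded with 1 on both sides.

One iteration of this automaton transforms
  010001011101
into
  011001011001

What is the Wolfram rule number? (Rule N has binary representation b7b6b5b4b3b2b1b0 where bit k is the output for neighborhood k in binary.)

position 8: 111 → 1  (bit 7 = 1)
position 9: 110 → 0  (bit 6 = 0)
position 0: 101 → 0  (bit 5 = 0)
position 2: 100 → 1  (bit 4 = 1)
position 7: 011 → 1  (bit 3 = 1)
position 1: 010 → 1  (bit 2 = 1)
position 4: 001 → 0  (bit 1 = 0)
position 3: 000 → 0  (bit 0 = 0)
bits b7..b0 = 10011100 = 156

156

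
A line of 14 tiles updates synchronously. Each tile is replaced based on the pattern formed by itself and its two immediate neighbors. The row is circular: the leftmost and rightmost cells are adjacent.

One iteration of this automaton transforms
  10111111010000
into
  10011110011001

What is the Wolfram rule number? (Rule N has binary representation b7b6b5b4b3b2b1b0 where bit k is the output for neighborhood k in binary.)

150

position 3: 111 → 1  (bit 7 = 1)
position 7: 110 → 0  (bit 6 = 0)
position 1: 101 → 0  (bit 5 = 0)
position 10: 100 → 1  (bit 4 = 1)
position 2: 011 → 0  (bit 3 = 0)
position 0: 010 → 1  (bit 2 = 1)
position 13: 001 → 1  (bit 1 = 1)
position 11: 000 → 0  (bit 0 = 0)
bits b7..b0 = 10010110 = 150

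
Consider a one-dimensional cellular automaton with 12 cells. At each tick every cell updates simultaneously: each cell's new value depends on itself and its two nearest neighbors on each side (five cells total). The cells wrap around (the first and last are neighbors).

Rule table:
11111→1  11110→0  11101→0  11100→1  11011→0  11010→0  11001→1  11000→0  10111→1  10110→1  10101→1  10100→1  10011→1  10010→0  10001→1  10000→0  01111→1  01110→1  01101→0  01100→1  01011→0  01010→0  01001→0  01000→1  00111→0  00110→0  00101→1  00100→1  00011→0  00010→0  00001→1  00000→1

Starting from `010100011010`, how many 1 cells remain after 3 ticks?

7

010111000010
010111001010
010111101010
count of 1: 7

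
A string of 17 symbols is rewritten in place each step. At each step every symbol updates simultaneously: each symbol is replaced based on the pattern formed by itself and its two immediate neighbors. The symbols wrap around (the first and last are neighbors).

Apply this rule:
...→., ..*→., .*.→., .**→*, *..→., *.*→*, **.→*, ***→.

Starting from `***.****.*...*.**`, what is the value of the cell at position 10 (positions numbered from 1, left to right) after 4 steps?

..***..**.....**.
..*.*..**.....**.
...*...**.....**.
.......**.....**.
position 10 holds .

.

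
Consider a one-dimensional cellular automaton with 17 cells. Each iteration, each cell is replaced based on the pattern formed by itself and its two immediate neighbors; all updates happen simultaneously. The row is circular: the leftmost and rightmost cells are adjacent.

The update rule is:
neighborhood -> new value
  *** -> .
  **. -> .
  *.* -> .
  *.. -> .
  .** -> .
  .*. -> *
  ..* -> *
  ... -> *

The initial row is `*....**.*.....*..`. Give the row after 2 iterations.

......***........

iteration 1: *.***...*.*****.*
iteration 2: ......***........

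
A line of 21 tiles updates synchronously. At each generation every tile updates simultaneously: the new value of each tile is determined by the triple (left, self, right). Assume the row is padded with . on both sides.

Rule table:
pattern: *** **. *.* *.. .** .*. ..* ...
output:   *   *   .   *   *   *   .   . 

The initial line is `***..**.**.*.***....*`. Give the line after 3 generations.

****.**.**.*.******.*

****.**.**.*.****...*
****.**.**.*.*****..*
****.**.**.*.******.*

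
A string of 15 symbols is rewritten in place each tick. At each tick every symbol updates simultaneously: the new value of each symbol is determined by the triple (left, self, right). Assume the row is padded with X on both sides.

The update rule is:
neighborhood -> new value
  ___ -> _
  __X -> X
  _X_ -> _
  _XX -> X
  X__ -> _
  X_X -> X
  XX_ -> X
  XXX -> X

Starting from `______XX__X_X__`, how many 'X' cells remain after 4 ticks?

12

_____XXX_X_X__X
____XXXXX_X__XX
___XXXXXXX__XXX
__XXXXXXXX_XXXX
count of X: 12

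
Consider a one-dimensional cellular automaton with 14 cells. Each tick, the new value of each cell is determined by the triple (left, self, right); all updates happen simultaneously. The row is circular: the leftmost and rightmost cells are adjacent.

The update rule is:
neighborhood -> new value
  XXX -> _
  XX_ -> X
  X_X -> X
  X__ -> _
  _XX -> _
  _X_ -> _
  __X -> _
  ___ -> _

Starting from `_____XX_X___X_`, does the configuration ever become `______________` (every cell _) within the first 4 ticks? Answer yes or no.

tick 1: ______XX______
tick 2: _______X______
tick 3: ______________
all cells are _ at tick 3

yes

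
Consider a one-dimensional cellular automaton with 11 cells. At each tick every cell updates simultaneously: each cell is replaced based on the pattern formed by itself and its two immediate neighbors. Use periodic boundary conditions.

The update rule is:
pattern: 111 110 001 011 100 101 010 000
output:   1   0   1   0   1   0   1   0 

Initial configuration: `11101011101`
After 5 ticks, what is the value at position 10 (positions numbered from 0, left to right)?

tick 1: 11001001000
tick 2: 00111111101
tick 3: 11011111001
tick 4: 10001110110
tick 5: 11010100000
position 10 holds 0

0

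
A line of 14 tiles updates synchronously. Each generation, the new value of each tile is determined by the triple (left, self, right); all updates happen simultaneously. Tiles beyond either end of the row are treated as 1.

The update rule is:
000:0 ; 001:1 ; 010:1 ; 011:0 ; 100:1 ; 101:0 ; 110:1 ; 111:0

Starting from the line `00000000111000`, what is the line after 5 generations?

10000001001101
11000011110100
01100100010111
00111110110000
11000010011001

11000010011001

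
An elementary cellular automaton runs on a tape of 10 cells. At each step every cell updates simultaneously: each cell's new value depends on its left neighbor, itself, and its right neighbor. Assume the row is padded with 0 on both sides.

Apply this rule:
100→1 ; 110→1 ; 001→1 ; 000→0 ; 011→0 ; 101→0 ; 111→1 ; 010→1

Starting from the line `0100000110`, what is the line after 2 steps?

1110001011
0111011001

0111011001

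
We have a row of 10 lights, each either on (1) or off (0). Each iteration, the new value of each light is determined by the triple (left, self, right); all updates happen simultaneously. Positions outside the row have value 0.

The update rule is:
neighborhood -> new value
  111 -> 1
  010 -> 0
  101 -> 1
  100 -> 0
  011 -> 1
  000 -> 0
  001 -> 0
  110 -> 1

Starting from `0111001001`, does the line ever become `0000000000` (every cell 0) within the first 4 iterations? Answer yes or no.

no

0111000000
0111000000  (fixed point — unchanged through iteration 4)
iteration 4 is 0111000000, still not uniform 0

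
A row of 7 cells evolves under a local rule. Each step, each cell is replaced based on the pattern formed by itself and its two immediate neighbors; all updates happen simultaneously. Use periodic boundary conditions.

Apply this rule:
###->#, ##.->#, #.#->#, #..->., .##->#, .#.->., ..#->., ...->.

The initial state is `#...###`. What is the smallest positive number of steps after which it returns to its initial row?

1

#...###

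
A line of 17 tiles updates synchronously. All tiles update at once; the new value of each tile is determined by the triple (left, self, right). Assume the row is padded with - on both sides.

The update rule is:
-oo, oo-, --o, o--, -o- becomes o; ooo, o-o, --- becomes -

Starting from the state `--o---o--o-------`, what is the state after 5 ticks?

oo-o-o---oooooo--

-ooo-oooooo------
oo-o-o----oo-----
oo-o-oo--oooo----
oo-o-ooooo--oo---
oo-o-o---oooooo--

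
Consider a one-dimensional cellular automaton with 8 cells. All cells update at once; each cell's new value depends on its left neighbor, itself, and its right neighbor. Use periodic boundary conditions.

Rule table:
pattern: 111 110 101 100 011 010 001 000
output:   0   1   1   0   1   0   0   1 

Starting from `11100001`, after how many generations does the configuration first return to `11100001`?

00101101
00011110
11010010
11100001

4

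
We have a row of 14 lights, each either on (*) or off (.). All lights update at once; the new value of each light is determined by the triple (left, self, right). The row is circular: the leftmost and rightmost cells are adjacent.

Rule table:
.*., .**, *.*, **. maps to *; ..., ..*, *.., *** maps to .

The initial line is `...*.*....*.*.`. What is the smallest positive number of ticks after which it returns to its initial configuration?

...***....***.
...*.*....*.*.

2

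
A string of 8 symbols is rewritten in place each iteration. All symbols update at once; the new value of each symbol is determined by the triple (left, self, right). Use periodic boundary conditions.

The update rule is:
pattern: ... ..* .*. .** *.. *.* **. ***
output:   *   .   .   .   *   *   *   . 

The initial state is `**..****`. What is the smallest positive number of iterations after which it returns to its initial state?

8

iteration 1: .**.....
iteration 2: ..******
iteration 3: *......*
iteration 4: ******..
iteration 5: .....**.
iteration 6: ****..**
iteration 7: ...**...
iteration 8: **..****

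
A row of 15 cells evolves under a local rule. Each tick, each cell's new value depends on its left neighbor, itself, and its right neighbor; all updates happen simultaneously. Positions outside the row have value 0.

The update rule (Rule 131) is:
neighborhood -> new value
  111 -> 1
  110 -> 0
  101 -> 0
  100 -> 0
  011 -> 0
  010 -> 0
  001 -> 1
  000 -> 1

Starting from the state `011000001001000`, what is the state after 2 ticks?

001101100100100

100011110010011
001101100100100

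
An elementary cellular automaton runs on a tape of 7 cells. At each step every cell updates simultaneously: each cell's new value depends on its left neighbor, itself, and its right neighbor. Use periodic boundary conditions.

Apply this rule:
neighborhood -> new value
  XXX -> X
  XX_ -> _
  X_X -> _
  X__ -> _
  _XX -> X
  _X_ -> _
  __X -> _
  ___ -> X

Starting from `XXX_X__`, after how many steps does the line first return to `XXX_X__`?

XX_____
X__XXX_
___XX__
XX_X__X
X_____X
__XXX_X
__XX___
X_X__XX
_____XX
_XXX_X_
_XX____
_X__XXX
____XX_
XXX_X__

14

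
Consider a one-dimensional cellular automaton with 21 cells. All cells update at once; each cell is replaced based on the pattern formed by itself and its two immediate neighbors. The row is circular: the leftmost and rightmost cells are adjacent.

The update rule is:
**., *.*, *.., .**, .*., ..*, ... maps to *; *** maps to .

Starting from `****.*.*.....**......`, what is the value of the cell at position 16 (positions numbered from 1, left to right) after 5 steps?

*..******************
****.................
*..******************  (repeats step 1; period 2)
step 5: *..******************
position 16 holds *

*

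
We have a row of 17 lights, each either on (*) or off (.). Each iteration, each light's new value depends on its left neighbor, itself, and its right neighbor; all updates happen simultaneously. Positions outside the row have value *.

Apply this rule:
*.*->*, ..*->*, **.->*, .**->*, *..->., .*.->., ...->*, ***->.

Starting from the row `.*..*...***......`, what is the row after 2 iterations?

*.*..**.**.**....

*..*..***.*.*****
*.*..**.**.**....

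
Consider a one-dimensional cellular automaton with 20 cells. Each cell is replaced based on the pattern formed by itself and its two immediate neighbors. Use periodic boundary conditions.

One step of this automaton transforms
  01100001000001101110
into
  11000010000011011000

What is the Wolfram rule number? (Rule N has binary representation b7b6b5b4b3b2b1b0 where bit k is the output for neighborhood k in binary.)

position 17: 111 → 0  (bit 7 = 0)
position 2: 110 → 0  (bit 6 = 0)
position 15: 101 → 1  (bit 5 = 1)
position 3: 100 → 0  (bit 4 = 0)
position 1: 011 → 1  (bit 3 = 1)
position 7: 010 → 0  (bit 2 = 0)
position 0: 001 → 1  (bit 1 = 1)
position 4: 000 → 0  (bit 0 = 0)
bits b7..b0 = 00101010 = 42

42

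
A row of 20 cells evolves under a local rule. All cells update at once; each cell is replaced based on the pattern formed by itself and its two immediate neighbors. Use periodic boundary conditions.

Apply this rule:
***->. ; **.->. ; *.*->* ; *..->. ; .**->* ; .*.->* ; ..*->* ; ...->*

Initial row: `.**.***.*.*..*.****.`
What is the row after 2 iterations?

*.**..**...**....***

**.**..****.****....
*.**..**...**....***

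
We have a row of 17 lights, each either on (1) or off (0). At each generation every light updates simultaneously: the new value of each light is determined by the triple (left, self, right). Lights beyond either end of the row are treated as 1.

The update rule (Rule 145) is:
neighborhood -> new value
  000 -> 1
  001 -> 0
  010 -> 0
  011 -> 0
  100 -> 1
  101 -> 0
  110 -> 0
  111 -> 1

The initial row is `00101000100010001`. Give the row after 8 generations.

10000110011001100
01110001000100010
00101100110011000
10000010001000110
01111001100110000
00110100010001110
10000011001100100
01111000100010010

01111000100010010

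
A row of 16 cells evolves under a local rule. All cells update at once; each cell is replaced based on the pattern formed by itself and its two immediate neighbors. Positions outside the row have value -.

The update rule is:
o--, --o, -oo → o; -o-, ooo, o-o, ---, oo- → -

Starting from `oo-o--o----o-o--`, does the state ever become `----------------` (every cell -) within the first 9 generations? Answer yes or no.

no

generation 1: o---oo-o--o---o-
generation 2: -o-oo---oo-o-o-o
generation 3: o--o-o-oo-------
generation 4: -oo----o-o------
generation 5: oo-o--o---o-----
generation 6: o---oo-o-o-o----
generation 7: -o-oo-------o---
generation 8: o--o-o-----o-o--
generation 9: -oo---o---o---o-
generation 9 is -oo---o---o---o-, still not uniform -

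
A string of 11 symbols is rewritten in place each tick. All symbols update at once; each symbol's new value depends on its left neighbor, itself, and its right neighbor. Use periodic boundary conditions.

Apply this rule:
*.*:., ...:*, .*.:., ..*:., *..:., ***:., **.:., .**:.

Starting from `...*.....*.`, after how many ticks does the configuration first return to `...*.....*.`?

2

tick 1: **...***...
tick 2: ...*.....*.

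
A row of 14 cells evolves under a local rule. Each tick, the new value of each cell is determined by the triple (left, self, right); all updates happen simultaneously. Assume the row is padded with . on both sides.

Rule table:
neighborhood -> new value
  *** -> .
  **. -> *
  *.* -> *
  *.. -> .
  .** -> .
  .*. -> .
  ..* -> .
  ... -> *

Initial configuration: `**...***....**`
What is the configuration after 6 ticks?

..****..*..*.*

.*.*...*.**..*
..*..*..*.*...
*........*..**
..******.....*
*......*.***..
..****..*..*.*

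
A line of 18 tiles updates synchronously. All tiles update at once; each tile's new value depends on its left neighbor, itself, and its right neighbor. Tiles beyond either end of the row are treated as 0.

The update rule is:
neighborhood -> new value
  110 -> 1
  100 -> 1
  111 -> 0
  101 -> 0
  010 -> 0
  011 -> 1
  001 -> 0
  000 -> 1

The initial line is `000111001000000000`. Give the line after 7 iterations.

100000100100001111

110101100111111111
110001110100000001
111101010011111100
100100001010000111
010011100001110101
001010111101010000
100000100100001111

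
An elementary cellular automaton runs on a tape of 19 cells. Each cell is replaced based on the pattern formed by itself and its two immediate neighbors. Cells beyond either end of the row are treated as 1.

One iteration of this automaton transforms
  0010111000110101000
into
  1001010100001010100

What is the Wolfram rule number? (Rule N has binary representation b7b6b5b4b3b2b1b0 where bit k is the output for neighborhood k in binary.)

position 5: 111 → 1  (bit 7 = 1)
position 6: 110 → 0  (bit 6 = 0)
position 3: 101 → 1  (bit 5 = 1)
position 0: 100 → 1  (bit 4 = 1)
position 4: 011 → 0  (bit 3 = 0)
position 2: 010 → 0  (bit 2 = 0)
position 1: 001 → 0  (bit 1 = 0)
position 8: 000 → 0  (bit 0 = 0)
bits b7..b0 = 10110000 = 176

176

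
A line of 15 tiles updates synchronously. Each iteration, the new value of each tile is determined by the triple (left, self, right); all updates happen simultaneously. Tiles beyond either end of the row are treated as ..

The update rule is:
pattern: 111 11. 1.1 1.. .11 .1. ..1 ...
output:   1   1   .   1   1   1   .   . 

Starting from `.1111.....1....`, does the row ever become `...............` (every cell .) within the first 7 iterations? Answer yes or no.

no

iteration 1: .11111....11...
iteration 2: .111111...111..
iteration 3: .1111111..1111.
iteration 4: .11111111.11111
iteration 5: .11111111.11111  (fixed point — unchanged through iteration 7)
iteration 7 is .11111111.11111, still not uniform .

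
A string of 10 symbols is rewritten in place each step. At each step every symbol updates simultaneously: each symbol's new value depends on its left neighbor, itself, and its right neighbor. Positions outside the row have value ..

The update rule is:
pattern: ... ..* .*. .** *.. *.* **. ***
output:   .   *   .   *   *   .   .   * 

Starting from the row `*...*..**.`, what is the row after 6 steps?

.*.*.***.*
*....**...
.*..**.*..
*.***...*.
..**.*.*.*
.**.......

.**.......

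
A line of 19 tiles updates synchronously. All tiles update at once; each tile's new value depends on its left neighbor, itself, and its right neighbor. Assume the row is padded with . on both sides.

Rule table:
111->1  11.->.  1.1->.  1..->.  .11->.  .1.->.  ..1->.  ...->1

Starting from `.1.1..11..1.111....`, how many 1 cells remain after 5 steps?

.............1..111
111111111111.....1.
.1111111111..111...
..11111111....1..11
1..111111..11......
count of 1: 9

9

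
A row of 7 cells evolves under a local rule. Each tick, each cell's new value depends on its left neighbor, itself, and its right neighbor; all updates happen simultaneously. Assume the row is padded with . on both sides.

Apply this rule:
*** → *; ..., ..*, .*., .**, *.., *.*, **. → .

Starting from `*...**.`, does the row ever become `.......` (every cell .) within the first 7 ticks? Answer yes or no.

.......
all cells are . at tick 1

yes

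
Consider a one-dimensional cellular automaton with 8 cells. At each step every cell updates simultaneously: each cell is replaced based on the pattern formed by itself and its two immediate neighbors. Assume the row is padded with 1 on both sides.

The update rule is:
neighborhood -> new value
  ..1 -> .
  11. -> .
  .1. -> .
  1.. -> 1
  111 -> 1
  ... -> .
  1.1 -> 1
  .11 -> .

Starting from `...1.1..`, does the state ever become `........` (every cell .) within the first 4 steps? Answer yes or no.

no

step 1: 1...1.1.
step 2: .1...1.1
step 3: 1.1...1.
step 4: .1.1...1
step 4 is .1.1...1, still not uniform .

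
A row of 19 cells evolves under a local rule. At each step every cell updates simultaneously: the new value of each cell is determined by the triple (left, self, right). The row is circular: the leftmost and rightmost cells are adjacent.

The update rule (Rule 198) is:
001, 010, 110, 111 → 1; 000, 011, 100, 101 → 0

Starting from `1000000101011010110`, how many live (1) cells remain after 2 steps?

1000001101001010010
1000010101011010110
count of 1: 9

9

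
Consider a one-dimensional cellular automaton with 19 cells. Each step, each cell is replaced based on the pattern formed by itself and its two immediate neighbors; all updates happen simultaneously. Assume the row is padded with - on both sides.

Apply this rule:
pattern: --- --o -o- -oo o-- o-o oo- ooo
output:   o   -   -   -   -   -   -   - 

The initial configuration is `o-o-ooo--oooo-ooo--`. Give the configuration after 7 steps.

------------------o

step 1: ------------------o
step 2: ooooooooooooooooo--
step 3: ------------------o  (repeats step 1; period 2)
step 7: ------------------o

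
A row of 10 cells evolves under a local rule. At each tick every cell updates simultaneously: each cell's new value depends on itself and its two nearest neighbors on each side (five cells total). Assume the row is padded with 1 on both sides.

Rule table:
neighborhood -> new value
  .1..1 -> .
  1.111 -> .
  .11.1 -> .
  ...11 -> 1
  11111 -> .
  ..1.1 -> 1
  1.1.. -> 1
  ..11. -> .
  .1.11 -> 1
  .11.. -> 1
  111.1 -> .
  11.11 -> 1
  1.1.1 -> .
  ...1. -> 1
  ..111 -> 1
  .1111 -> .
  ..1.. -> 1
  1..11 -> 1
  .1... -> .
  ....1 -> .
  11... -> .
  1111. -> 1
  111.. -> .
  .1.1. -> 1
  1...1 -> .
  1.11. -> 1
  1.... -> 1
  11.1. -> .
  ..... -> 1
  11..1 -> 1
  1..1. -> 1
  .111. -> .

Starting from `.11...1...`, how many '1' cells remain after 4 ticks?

111..11..1
.1.11.1111
..11.1....
11...1.1.1
count of 1: 5

5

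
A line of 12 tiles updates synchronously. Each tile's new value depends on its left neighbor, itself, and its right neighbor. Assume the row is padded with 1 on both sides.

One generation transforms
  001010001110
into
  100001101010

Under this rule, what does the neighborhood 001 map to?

At position 1 the neighborhood is 001; the next row has 0 there.

0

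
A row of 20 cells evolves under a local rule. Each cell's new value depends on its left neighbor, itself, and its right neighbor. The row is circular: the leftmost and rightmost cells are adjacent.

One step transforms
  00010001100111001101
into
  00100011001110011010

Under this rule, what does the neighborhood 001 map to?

1

At position 2 the neighborhood is 001; the next row has 1 there.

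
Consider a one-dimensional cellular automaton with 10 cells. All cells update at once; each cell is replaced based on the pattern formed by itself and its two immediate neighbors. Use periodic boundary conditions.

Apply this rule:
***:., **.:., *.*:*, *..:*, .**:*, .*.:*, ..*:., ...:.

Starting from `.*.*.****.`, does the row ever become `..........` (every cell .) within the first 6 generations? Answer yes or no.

.*****...*
**....*..*
..*...**.*
*.**..*.**
.**.*.***.
.*.****..*
generation 6 is .*.****..*, still not uniform .

no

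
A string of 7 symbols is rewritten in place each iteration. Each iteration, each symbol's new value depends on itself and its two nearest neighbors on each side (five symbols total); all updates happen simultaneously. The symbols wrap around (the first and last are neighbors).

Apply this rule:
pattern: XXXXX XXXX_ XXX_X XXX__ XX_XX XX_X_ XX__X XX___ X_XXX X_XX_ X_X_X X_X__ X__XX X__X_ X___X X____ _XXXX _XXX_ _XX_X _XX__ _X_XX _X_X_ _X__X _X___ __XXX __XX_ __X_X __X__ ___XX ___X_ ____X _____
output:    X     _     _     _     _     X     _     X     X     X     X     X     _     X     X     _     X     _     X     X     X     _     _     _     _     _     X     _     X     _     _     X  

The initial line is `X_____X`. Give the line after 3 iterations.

XX_X_X_
XXXX_XX
XX___XX

XX___XX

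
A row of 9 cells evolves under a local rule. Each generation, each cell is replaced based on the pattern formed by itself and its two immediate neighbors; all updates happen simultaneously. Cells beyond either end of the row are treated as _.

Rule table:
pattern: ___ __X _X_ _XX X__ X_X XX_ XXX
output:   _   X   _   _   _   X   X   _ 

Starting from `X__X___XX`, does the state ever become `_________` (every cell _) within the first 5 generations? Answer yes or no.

generation 1: __X___X_X
generation 2: _X___X_X_
generation 3: X___X_X__
generation 4: ___X_X___
generation 5: __X_X____
generation 5 is __X_X____, still not uniform _

no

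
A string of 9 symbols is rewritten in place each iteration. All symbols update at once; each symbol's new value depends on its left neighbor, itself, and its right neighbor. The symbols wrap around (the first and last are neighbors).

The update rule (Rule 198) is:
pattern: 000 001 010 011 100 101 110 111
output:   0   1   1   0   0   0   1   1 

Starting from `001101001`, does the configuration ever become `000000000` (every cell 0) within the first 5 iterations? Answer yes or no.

no

010101011
010101001
010101011  (repeats iteration 1; period 2)
iteration 5: 010101011
iteration 5 is 010101011, still not uniform 0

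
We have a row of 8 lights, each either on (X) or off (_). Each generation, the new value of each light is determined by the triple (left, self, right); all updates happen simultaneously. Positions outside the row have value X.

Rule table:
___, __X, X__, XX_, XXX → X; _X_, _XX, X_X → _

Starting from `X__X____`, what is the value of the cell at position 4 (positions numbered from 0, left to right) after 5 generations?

X

XXX_XXXX
XXX__XXX
XXXXX_XX
XXXXX__X
XXXXXXX_
position 4 holds X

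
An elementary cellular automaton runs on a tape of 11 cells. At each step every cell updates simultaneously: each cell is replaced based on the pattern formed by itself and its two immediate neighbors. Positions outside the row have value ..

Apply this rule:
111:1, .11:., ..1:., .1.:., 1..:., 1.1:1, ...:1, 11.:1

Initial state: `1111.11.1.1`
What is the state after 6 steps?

.11...111.1

step 1: .1111.11.1.
step 2: ..1111.11..
step 3: 1..1111.1.1
step 4: ....1111.1.
step 5: 111..1111..
step 6: .11...111.1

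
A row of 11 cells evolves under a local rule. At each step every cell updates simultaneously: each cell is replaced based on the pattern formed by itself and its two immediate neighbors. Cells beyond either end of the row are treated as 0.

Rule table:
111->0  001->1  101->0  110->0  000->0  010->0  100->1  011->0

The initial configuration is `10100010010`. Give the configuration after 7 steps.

00010101101
00100000000
01010000000
10001000000
01010100000
10000010000
01000101000

01000101000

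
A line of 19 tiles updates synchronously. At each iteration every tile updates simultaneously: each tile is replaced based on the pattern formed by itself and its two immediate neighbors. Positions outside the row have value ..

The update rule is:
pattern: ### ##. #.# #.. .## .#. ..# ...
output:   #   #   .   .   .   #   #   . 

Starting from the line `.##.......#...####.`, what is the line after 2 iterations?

#.#......##..#.###.
#.#.....#.#.##..##.

#.#.....#.#.##..##.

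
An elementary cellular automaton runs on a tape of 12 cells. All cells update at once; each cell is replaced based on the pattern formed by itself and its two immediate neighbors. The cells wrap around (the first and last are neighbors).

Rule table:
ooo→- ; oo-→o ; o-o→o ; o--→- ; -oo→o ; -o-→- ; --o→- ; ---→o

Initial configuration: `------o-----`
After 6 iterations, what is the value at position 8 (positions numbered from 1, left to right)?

-

ooooo---oooo
----o-o-o---
ooo--o-o--oo
--o---o---o-
o---o---o---
--o---o---o-
position 8 holds -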